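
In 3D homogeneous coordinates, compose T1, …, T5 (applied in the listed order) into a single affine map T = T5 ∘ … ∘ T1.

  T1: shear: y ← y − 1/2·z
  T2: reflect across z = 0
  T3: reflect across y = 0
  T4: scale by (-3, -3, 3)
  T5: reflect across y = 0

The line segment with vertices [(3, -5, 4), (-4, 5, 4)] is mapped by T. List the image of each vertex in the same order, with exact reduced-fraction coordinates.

T1 shear: y ← y − 1/2·z: (3, -5, 4) → (3, -7, 4); (-4, 5, 4) → (-4, 3, 4)
T2 reflect across z = 0: (3, -7, 4) → (3, -7, -4); (-4, 3, 4) → (-4, 3, -4)
T3 reflect across y = 0: (3, -7, -4) → (3, 7, -4); (-4, 3, -4) → (-4, -3, -4)
T4 scale by (-3, -3, 3): (3, 7, -4) → (-9, -21, -12); (-4, -3, -4) → (12, 9, -12)
T5 reflect across y = 0: (-9, -21, -12) → (-9, 21, -12); (12, 9, -12) → (12, -9, -12)

image vertices: (-9, 21, -12), (12, -9, -12)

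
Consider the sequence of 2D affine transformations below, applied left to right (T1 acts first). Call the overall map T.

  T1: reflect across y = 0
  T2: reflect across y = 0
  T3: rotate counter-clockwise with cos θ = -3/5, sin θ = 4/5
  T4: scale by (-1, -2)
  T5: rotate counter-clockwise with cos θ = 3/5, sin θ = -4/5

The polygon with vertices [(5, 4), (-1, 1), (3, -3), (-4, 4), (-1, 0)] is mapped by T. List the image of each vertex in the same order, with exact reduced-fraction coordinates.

T1 reflect across y = 0: (5, 4) → (5, -4); (-1, 1) → (-1, -1); (3, -3) → (3, 3); (-4, 4) → (-4, -4); (-1, 0) → (-1, 0)
T2 reflect across y = 0: (5, -4) → (5, 4); (-1, -1) → (-1, 1); (3, 3) → (3, -3); (-4, -4) → (-4, 4); (-1, 0) → (-1, 0)
T3 rotate counter-clockwise with cos θ = -3/5, sin θ = 4/5: (5, 4) → (-31/5, 8/5); (-1, 1) → (-1/5, -7/5); (3, -3) → (3/5, 21/5); (-4, 4) → (-4/5, -28/5); (-1, 0) → (3/5, -4/5)
T4 scale by (-1, -2): (-31/5, 8/5) → (31/5, -16/5); (-1/5, -7/5) → (1/5, 14/5); (3/5, 21/5) → (-3/5, -42/5); (-4/5, -28/5) → (4/5, 56/5); (3/5, -4/5) → (-3/5, 8/5)
T5 rotate counter-clockwise with cos θ = 3/5, sin θ = -4/5: (31/5, -16/5) → (29/25, -172/25); (1/5, 14/5) → (59/25, 38/25); (-3/5, -42/5) → (-177/25, -114/25); (4/5, 56/5) → (236/25, 152/25); (-3/5, 8/5) → (23/25, 36/25)

image vertices: (29/25, -172/25), (59/25, 38/25), (-177/25, -114/25), (236/25, 152/25), (23/25, 36/25)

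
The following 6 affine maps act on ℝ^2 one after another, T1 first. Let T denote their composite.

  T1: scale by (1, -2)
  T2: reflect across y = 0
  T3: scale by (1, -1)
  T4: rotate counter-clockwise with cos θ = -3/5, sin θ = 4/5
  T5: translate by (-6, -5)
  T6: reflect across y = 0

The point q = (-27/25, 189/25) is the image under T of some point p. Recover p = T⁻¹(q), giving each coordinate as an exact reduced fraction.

T1 = [1 0 0; 0 -2 0; 0 0 1]
T2·T1 = [1 0 0; 0 2 0; 0 0 1]
T3·…·T1 = [1 0 0; 0 -2 0; 0 0 1]
T4·…·T1 = [-3/5 8/5 0; 4/5 6/5 0; 0 0 1]
T5·…·T1 = [-3/5 8/5 -6; 4/5 6/5 -5; 0 0 1]
T6·…·T1 = [-3/5 8/5 -6; -4/5 -6/5 5; 0 0 1]
det M = 2; M⁻¹ = [-3/5 -4/5 2/5; 2/5 -3/10 39/10; 0 0 1]
M⁻¹ · (-27/25, 189/25)ᵀ = (-5, 6/5)ᵀ

p = (-5, 6/5)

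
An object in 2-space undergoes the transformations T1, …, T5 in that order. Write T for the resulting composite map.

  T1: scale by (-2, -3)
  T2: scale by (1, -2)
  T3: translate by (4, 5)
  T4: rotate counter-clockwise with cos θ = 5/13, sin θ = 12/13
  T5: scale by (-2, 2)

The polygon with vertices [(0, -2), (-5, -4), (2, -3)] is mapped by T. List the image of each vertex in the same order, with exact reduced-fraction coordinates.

T1 scale by (-2, -3): (0, -2) → (0, 6); (-5, -4) → (10, 12); (2, -3) → (-4, 9)
T2 scale by (1, -2): (0, 6) → (0, -12); (10, 12) → (10, -24); (-4, 9) → (-4, -18)
T3 translate by (4, 5): (0, -12) → (4, -7); (10, -24) → (14, -19); (-4, -18) → (0, -13)
T4 rotate counter-clockwise with cos θ = 5/13, sin θ = 12/13: (4, -7) → (8, 1); (14, -19) → (298/13, 73/13); (0, -13) → (12, -5)
T5 scale by (-2, 2): (8, 1) → (-16, 2); (298/13, 73/13) → (-596/13, 146/13); (12, -5) → (-24, -10)

image vertices: (-16, 2), (-596/13, 146/13), (-24, -10)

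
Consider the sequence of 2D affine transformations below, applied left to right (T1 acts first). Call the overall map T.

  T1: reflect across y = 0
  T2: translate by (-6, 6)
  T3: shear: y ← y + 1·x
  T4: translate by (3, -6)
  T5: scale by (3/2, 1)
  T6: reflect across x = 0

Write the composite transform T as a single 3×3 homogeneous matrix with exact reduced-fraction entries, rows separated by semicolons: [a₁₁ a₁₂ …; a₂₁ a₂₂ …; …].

T1 = [1 0 0; 0 -1 0; 0 0 1]
T2·T1 = [1 0 -6; 0 -1 6; 0 0 1]
T3·…·T1 = [1 0 -6; 1 -1 0; 0 0 1]
T4·…·T1 = [1 0 -3; 1 -1 -6; 0 0 1]
T5·…·T1 = [3/2 0 -9/2; 1 -1 -6; 0 0 1]
T6·…·T1 = [-3/2 0 9/2; 1 -1 -6; 0 0 1]

T = [-3/2 0 9/2; 1 -1 -6; 0 0 1]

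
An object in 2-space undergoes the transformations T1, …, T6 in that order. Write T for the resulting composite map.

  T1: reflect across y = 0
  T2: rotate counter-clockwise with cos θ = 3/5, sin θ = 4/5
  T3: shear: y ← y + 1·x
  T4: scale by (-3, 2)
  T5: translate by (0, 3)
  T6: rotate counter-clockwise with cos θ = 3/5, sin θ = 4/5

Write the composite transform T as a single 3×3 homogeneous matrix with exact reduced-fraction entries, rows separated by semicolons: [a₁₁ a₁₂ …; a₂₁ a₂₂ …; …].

T1 = [1 0 0; 0 -1 0; 0 0 1]
T2·T1 = [3/5 4/5 0; 4/5 -3/5 0; 0 0 1]
T3·…·T1 = [3/5 4/5 0; 7/5 1/5 0; 0 0 1]
T4·…·T1 = [-9/5 -12/5 0; 14/5 2/5 0; 0 0 1]
T5·…·T1 = [-9/5 -12/5 0; 14/5 2/5 3; 0 0 1]
T6·…·T1 = [-83/25 -44/25 -12/5; 6/25 -42/25 9/5; 0 0 1]

T = [-83/25 -44/25 -12/5; 6/25 -42/25 9/5; 0 0 1]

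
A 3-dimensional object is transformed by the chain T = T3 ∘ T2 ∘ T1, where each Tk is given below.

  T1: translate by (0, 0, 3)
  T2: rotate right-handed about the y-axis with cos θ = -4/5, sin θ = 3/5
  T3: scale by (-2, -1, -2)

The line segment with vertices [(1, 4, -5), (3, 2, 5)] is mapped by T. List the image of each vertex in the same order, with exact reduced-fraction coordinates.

image vertices: (4, -4, -2), (-24/5, -2, 82/5)

T1 translate by (0, 0, 3): (1, 4, -5) → (1, 4, -2); (3, 2, 5) → (3, 2, 8)
T2 rotate right-handed about the y-axis with cos θ = -4/5, sin θ = 3/5: (1, 4, -2) → (-2, 4, 1); (3, 2, 8) → (12/5, 2, -41/5)
T3 scale by (-2, -1, -2): (-2, 4, 1) → (4, -4, -2); (12/5, 2, -41/5) → (-24/5, -2, 82/5)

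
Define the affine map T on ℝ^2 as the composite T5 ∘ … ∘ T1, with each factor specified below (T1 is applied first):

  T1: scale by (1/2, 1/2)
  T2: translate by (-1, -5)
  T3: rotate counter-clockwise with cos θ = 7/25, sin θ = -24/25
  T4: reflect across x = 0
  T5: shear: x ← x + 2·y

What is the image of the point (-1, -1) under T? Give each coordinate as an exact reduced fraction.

T(p) = (11/2, -1/10)

T1 scale by (1/2, 1/2): (-1, -1) → (-1/2, -1/2)
T2 translate by (-1, -5): (-1/2, -1/2) → (-3/2, -11/2)
T3 rotate counter-clockwise with cos θ = 7/25, sin θ = -24/25: (-3/2, -11/2) → (-57/10, -1/10)
T4 reflect across x = 0: (-57/10, -1/10) → (57/10, -1/10)
T5 shear: x ← x + 2·y: (57/10, -1/10) → (11/2, -1/10)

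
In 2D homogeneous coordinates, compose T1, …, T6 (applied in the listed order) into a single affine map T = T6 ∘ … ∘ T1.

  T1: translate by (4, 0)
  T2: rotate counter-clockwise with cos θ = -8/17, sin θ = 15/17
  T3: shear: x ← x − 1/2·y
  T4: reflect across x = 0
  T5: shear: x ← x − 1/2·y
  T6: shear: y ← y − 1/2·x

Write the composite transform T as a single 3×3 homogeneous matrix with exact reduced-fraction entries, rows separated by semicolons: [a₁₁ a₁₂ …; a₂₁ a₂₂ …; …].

T1 = [1 0 4; 0 1 0; 0 0 1]
T2·T1 = [-8/17 -15/17 -32/17; 15/17 -8/17 60/17; 0 0 1]
T3·…·T1 = [-31/34 -11/17 -62/17; 15/17 -8/17 60/17; 0 0 1]
T4·…·T1 = [31/34 11/17 62/17; 15/17 -8/17 60/17; 0 0 1]
T5·…·T1 = [8/17 15/17 32/17; 15/17 -8/17 60/17; 0 0 1]
T6·…·T1 = [8/17 15/17 32/17; 11/17 -31/34 44/17; 0 0 1]

T = [8/17 15/17 32/17; 11/17 -31/34 44/17; 0 0 1]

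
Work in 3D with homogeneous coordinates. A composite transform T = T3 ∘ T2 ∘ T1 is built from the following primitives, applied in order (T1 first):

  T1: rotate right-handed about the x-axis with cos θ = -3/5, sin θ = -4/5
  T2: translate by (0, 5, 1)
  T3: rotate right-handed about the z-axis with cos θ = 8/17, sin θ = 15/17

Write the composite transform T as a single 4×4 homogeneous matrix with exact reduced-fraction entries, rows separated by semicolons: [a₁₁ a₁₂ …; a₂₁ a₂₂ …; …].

T = [8/17 9/17 -12/17 -75/17; 15/17 -24/85 32/85 40/17; 0 -4/5 -3/5 1; 0 0 0 1]

T1 = [1 0 0 0; 0 -3/5 4/5 0; 0 -4/5 -3/5 0; 0 0 0 1]
T2·T1 = [1 0 0 0; 0 -3/5 4/5 5; 0 -4/5 -3/5 1; 0 0 0 1]
T3·…·T1 = [8/17 9/17 -12/17 -75/17; 15/17 -24/85 32/85 40/17; 0 -4/5 -3/5 1; 0 0 0 1]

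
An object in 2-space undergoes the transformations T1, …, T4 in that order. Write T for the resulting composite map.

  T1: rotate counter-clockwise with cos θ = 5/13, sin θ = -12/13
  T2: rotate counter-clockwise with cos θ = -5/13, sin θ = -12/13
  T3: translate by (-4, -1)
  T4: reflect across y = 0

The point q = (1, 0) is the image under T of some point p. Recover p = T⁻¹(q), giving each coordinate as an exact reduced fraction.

p = (-5, -1)

T1 = [5/13 12/13 0; -12/13 5/13 0; 0 0 1]
T2·T1 = [-1 0 0; 0 -1 0; 0 0 1]
T3·…·T1 = [-1 0 -4; 0 -1 -1; 0 0 1]
T4·…·T1 = [-1 0 -4; 0 1 1; 0 0 1]
det M = -1; M⁻¹ = [-1 0 -4; 0 1 -1; 0 0 1]
M⁻¹ · (1, 0)ᵀ = (-5, -1)ᵀ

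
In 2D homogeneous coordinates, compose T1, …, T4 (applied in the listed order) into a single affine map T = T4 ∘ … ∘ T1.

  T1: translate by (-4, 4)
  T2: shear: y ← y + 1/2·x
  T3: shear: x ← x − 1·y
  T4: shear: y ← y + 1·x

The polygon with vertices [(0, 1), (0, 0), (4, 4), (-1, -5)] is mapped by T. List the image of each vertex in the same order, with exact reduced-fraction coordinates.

image vertices: (-7, -4), (-6, -4), (-8, 0), (-3/2, -5)

T1 translate by (-4, 4): (0, 1) → (-4, 5); (0, 0) → (-4, 4); (4, 4) → (0, 8); (-1, -5) → (-5, -1)
T2 shear: y ← y + 1/2·x: (-4, 5) → (-4, 3); (-4, 4) → (-4, 2); (0, 8) → (0, 8); (-5, -1) → (-5, -7/2)
T3 shear: x ← x − 1·y: (-4, 3) → (-7, 3); (-4, 2) → (-6, 2); (0, 8) → (-8, 8); (-5, -7/2) → (-3/2, -7/2)
T4 shear: y ← y + 1·x: (-7, 3) → (-7, -4); (-6, 2) → (-6, -4); (-8, 8) → (-8, 0); (-3/2, -7/2) → (-3/2, -5)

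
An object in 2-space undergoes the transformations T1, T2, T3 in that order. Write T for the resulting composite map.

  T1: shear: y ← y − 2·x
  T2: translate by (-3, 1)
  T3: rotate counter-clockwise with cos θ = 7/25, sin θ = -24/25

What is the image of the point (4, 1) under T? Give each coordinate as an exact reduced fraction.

T(p) = (-137/25, -66/25)

T1 shear: y ← y − 2·x: (4, 1) → (4, -7)
T2 translate by (-3, 1): (4, -7) → (1, -6)
T3 rotate counter-clockwise with cos θ = 7/25, sin θ = -24/25: (1, -6) → (-137/25, -66/25)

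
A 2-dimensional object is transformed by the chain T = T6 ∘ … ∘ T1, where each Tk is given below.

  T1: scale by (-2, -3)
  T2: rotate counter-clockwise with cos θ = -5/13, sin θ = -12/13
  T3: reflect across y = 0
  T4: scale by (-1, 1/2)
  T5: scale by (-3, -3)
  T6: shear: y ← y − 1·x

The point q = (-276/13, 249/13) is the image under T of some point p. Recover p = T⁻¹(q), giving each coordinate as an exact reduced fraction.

p = (-2, 2)

T1 = [-2 0 0; 0 -3 0; 0 0 1]
T2·T1 = [10/13 -36/13 0; 24/13 15/13 0; 0 0 1]
T3·…·T1 = [10/13 -36/13 0; -24/13 -15/13 0; 0 0 1]
T4·…·T1 = [-10/13 36/13 0; -12/13 -15/26 0; 0 0 1]
T5·…·T1 = [30/13 -108/13 0; 36/13 45/26 0; 0 0 1]
T6·…·T1 = [30/13 -108/13 0; 6/13 261/26 0; 0 0 1]
det M = 27; M⁻¹ = [29/78 4/13 0; -2/117 10/117 0; 0 0 1]
M⁻¹ · (-276/13, 249/13)ᵀ = (-2, 2)ᵀ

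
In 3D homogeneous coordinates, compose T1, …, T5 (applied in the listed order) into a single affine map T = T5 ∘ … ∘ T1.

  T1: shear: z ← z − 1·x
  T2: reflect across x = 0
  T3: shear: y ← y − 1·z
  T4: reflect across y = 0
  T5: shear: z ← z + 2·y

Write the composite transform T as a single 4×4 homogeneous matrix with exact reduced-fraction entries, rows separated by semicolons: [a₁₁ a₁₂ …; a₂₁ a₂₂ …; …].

T = [-1 0 0 0; -1 -1 1 0; -3 -2 3 0; 0 0 0 1]

T1 = [1 0 0 0; 0 1 0 0; -1 0 1 0; 0 0 0 1]
T2·T1 = [-1 0 0 0; 0 1 0 0; -1 0 1 0; 0 0 0 1]
T3·…·T1 = [-1 0 0 0; 1 1 -1 0; -1 0 1 0; 0 0 0 1]
T4·…·T1 = [-1 0 0 0; -1 -1 1 0; -1 0 1 0; 0 0 0 1]
T5·…·T1 = [-1 0 0 0; -1 -1 1 0; -3 -2 3 0; 0 0 0 1]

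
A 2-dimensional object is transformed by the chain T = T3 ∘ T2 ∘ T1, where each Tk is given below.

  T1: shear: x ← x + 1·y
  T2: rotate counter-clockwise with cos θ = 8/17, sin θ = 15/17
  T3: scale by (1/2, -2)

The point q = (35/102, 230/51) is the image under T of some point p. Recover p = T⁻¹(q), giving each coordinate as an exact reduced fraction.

p = (0, -5/3)

T1 = [1 1 0; 0 1 0; 0 0 1]
T2·T1 = [8/17 -7/17 0; 15/17 23/17 0; 0 0 1]
T3·…·T1 = [4/17 -7/34 0; -30/17 -46/17 0; 0 0 1]
det M = -1; M⁻¹ = [46/17 -7/34 0; -30/17 -4/17 0; 0 0 1]
M⁻¹ · (35/102, 230/51)ᵀ = (0, -5/3)ᵀ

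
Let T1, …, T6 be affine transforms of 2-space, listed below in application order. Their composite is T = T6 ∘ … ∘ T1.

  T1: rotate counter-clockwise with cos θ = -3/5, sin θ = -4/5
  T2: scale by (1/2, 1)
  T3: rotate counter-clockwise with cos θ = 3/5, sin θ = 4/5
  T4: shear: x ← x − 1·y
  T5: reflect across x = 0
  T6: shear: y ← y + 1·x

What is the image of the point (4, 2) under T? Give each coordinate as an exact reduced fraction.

T(p) = (-156/25, -46/5)

T1 rotate counter-clockwise with cos θ = -3/5, sin θ = -4/5: (4, 2) → (-4/5, -22/5)
T2 scale by (1/2, 1): (-4/5, -22/5) → (-2/5, -22/5)
T3 rotate counter-clockwise with cos θ = 3/5, sin θ = 4/5: (-2/5, -22/5) → (82/25, -74/25)
T4 shear: x ← x − 1·y: (82/25, -74/25) → (156/25, -74/25)
T5 reflect across x = 0: (156/25, -74/25) → (-156/25, -74/25)
T6 shear: y ← y + 1·x: (-156/25, -74/25) → (-156/25, -46/5)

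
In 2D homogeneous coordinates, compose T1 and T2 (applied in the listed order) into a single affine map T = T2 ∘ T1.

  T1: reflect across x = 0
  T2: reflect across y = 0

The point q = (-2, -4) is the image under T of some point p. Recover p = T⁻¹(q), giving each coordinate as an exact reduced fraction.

p = (2, 4)

T1 = [-1 0 0; 0 1 0; 0 0 1]
T2·T1 = [-1 0 0; 0 -1 0; 0 0 1]
det M = 1; M⁻¹ = [-1 0 0; 0 -1 0; 0 0 1]
M⁻¹ · (-2, -4)ᵀ = (2, 4)ᵀ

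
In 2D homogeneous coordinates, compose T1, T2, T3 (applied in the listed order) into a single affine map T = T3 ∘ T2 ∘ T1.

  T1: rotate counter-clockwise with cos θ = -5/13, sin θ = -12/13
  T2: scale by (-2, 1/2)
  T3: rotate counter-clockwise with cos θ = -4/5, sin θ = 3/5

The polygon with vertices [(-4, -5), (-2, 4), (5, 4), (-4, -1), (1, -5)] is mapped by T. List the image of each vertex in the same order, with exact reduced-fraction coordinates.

image vertices: (-859/130, 94/65), (458/65, -356/65), (304/65, 22/65), (-31/130, -154/65), (-83/10, 28/5)

T1 rotate counter-clockwise with cos θ = -5/13, sin θ = -12/13: (-4, -5) → (-40/13, 73/13); (-2, 4) → (58/13, 4/13); (5, 4) → (23/13, -80/13); (-4, -1) → (8/13, 53/13); (1, -5) → (-5, 1)
T2 scale by (-2, 1/2): (-40/13, 73/13) → (80/13, 73/26); (58/13, 4/13) → (-116/13, 2/13); (23/13, -80/13) → (-46/13, -40/13); (8/13, 53/13) → (-16/13, 53/26); (-5, 1) → (10, 1/2)
T3 rotate counter-clockwise with cos θ = -4/5, sin θ = 3/5: (80/13, 73/26) → (-859/130, 94/65); (-116/13, 2/13) → (458/65, -356/65); (-46/13, -40/13) → (304/65, 22/65); (-16/13, 53/26) → (-31/130, -154/65); (10, 1/2) → (-83/10, 28/5)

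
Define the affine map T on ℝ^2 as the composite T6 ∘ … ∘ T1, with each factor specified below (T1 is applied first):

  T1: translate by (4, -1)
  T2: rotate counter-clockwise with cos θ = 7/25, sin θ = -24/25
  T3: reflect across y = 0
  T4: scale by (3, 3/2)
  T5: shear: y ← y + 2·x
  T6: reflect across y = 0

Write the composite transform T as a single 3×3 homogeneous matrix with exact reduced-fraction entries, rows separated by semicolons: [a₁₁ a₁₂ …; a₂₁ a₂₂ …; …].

T = [21/25 72/25 12/25; -78/25 -267/50 -357/50; 0 0 1]

T1 = [1 0 4; 0 1 -1; 0 0 1]
T2·T1 = [7/25 24/25 4/25; -24/25 7/25 -103/25; 0 0 1]
T3·…·T1 = [7/25 24/25 4/25; 24/25 -7/25 103/25; 0 0 1]
T4·…·T1 = [21/25 72/25 12/25; 36/25 -21/50 309/50; 0 0 1]
T5·…·T1 = [21/25 72/25 12/25; 78/25 267/50 357/50; 0 0 1]
T6·…·T1 = [21/25 72/25 12/25; -78/25 -267/50 -357/50; 0 0 1]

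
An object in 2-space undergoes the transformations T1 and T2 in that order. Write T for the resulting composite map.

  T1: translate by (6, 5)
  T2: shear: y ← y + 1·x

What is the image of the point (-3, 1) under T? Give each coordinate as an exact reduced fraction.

T(p) = (3, 9)

T1 translate by (6, 5): (-3, 1) → (3, 6)
T2 shear: y ← y + 1·x: (3, 6) → (3, 9)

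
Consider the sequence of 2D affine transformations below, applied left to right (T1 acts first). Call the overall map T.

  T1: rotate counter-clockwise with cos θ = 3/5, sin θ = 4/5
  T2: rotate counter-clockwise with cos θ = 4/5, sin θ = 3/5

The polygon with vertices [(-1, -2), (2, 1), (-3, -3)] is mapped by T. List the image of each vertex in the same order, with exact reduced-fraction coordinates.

T1 rotate counter-clockwise with cos θ = 3/5, sin θ = 4/5: (-1, -2) → (1, -2); (2, 1) → (2/5, 11/5); (-3, -3) → (3/5, -21/5)
T2 rotate counter-clockwise with cos θ = 4/5, sin θ = 3/5: (1, -2) → (2, -1); (2/5, 11/5) → (-1, 2); (3/5, -21/5) → (3, -3)

image vertices: (2, -1), (-1, 2), (3, -3)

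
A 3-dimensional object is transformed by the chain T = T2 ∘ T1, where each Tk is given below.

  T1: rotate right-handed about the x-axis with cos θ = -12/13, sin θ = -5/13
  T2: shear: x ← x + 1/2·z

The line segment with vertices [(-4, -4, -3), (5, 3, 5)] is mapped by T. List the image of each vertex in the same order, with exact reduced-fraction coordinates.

T1 rotate right-handed about the x-axis with cos θ = -12/13, sin θ = -5/13: (-4, -4, -3) → (-4, 33/13, 56/13); (5, 3, 5) → (5, -11/13, -75/13)
T2 shear: x ← x + 1/2·z: (-4, 33/13, 56/13) → (-24/13, 33/13, 56/13); (5, -11/13, -75/13) → (55/26, -11/13, -75/13)

image vertices: (-24/13, 33/13, 56/13), (55/26, -11/13, -75/13)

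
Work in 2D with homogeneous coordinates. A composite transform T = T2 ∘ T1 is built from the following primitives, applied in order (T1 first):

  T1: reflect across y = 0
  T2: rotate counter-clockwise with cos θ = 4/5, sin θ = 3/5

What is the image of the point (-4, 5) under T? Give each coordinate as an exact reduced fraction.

T1 reflect across y = 0: (-4, 5) → (-4, -5)
T2 rotate counter-clockwise with cos θ = 4/5, sin θ = 3/5: (-4, -5) → (-1/5, -32/5)

T(p) = (-1/5, -32/5)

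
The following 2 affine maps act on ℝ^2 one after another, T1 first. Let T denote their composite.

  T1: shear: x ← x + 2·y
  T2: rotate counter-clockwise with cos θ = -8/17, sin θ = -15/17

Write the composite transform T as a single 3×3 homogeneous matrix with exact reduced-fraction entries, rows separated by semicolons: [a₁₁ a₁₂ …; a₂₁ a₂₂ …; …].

T = [-8/17 -1/17 0; -15/17 -38/17 0; 0 0 1]

T1 = [1 2 0; 0 1 0; 0 0 1]
T2·T1 = [-8/17 -1/17 0; -15/17 -38/17 0; 0 0 1]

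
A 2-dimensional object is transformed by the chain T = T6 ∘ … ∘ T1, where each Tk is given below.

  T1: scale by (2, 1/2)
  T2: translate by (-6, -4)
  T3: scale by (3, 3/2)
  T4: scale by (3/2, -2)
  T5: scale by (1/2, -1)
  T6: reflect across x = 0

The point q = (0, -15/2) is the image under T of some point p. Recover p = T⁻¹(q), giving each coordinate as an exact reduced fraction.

p = (3, 3)

T1 = [2 0 0; 0 1/2 0; 0 0 1]
T2·T1 = [2 0 -6; 0 1/2 -4; 0 0 1]
T3·…·T1 = [6 0 -18; 0 3/4 -6; 0 0 1]
T4·…·T1 = [9 0 -27; 0 -3/2 12; 0 0 1]
T5·…·T1 = [9/2 0 -27/2; 0 3/2 -12; 0 0 1]
T6·…·T1 = [-9/2 0 27/2; 0 3/2 -12; 0 0 1]
det M = -27/4; M⁻¹ = [-2/9 0 3; 0 2/3 8; 0 0 1]
M⁻¹ · (0, -15/2)ᵀ = (3, 3)ᵀ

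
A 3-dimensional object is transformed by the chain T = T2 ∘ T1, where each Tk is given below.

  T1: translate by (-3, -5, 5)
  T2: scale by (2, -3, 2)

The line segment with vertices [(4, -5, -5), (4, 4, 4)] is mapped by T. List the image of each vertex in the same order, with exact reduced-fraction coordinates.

image vertices: (2, 30, 0), (2, 3, 18)

T1 translate by (-3, -5, 5): (4, -5, -5) → (1, -10, 0); (4, 4, 4) → (1, -1, 9)
T2 scale by (2, -3, 2): (1, -10, 0) → (2, 30, 0); (1, -1, 9) → (2, 3, 18)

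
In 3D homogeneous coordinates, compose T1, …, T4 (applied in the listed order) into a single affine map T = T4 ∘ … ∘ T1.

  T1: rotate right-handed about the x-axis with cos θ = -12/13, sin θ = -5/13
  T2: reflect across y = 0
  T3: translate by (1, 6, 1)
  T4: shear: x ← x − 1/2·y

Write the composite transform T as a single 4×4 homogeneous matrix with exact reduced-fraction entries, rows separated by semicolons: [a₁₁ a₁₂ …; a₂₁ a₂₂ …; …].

T1 = [1 0 0 0; 0 -12/13 5/13 0; 0 -5/13 -12/13 0; 0 0 0 1]
T2·T1 = [1 0 0 0; 0 12/13 -5/13 0; 0 -5/13 -12/13 0; 0 0 0 1]
T3·…·T1 = [1 0 0 1; 0 12/13 -5/13 6; 0 -5/13 -12/13 1; 0 0 0 1]
T4·…·T1 = [1 -6/13 5/26 -2; 0 12/13 -5/13 6; 0 -5/13 -12/13 1; 0 0 0 1]

T = [1 -6/13 5/26 -2; 0 12/13 -5/13 6; 0 -5/13 -12/13 1; 0 0 0 1]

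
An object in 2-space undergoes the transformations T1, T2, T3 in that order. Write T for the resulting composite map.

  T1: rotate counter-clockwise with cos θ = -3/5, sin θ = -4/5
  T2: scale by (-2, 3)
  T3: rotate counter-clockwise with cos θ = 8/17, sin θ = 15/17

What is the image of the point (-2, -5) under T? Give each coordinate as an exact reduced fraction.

T(p) = (-811/85, 972/85)

T1 rotate counter-clockwise with cos θ = -3/5, sin θ = -4/5: (-2, -5) → (-14/5, 23/5)
T2 scale by (-2, 3): (-14/5, 23/5) → (28/5, 69/5)
T3 rotate counter-clockwise with cos θ = 8/17, sin θ = 15/17: (28/5, 69/5) → (-811/85, 972/85)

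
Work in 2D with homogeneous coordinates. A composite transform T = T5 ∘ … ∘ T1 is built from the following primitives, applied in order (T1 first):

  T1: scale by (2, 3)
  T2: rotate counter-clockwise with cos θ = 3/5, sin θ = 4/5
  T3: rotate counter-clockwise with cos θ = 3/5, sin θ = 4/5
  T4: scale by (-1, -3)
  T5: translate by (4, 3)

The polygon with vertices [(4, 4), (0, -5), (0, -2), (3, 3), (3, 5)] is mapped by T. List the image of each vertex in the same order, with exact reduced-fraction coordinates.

T1 scale by (2, 3): (4, 4) → (8, 12); (0, -5) → (0, -15); (0, -2) → (0, -6); (3, 3) → (6, 9); (3, 5) → (6, 15)
T2 rotate counter-clockwise with cos θ = 3/5, sin θ = 4/5: (8, 12) → (-24/5, 68/5); (0, -15) → (12, -9); (0, -6) → (24/5, -18/5); (6, 9) → (-18/5, 51/5); (6, 15) → (-42/5, 69/5)
T3 rotate counter-clockwise with cos θ = 3/5, sin θ = 4/5: (-24/5, 68/5) → (-344/25, 108/25); (12, -9) → (72/5, 21/5); (24/5, -18/5) → (144/25, 42/25); (-18/5, 51/5) → (-258/25, 81/25); (-42/5, 69/5) → (-402/25, 39/25)
T4 scale by (-1, -3): (-344/25, 108/25) → (344/25, -324/25); (72/5, 21/5) → (-72/5, -63/5); (144/25, 42/25) → (-144/25, -126/25); (-258/25, 81/25) → (258/25, -243/25); (-402/25, 39/25) → (402/25, -117/25)
T5 translate by (4, 3): (344/25, -324/25) → (444/25, -249/25); (-72/5, -63/5) → (-52/5, -48/5); (-144/25, -126/25) → (-44/25, -51/25); (258/25, -243/25) → (358/25, -168/25); (402/25, -117/25) → (502/25, -42/25)

image vertices: (444/25, -249/25), (-52/5, -48/5), (-44/25, -51/25), (358/25, -168/25), (502/25, -42/25)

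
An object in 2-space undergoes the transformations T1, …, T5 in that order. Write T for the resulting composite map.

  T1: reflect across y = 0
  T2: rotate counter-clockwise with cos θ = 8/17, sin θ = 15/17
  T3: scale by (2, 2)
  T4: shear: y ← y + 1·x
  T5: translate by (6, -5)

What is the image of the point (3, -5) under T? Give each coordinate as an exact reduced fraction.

T1 reflect across y = 0: (3, -5) → (3, 5)
T2 rotate counter-clockwise with cos θ = 8/17, sin θ = 15/17: (3, 5) → (-3, 5)
T3 scale by (2, 2): (-3, 5) → (-6, 10)
T4 shear: y ← y + 1·x: (-6, 10) → (-6, 4)
T5 translate by (6, -5): (-6, 4) → (0, -1)

T(p) = (0, -1)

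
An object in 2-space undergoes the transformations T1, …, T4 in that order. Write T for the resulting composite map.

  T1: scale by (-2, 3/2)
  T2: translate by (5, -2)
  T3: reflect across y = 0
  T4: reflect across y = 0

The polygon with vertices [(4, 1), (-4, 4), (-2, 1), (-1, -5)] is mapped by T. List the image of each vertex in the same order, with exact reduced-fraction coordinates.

T1 scale by (-2, 3/2): (4, 1) → (-8, 3/2); (-4, 4) → (8, 6); (-2, 1) → (4, 3/2); (-1, -5) → (2, -15/2)
T2 translate by (5, -2): (-8, 3/2) → (-3, -1/2); (8, 6) → (13, 4); (4, 3/2) → (9, -1/2); (2, -15/2) → (7, -19/2)
T3 reflect across y = 0: (-3, -1/2) → (-3, 1/2); (13, 4) → (13, -4); (9, -1/2) → (9, 1/2); (7, -19/2) → (7, 19/2)
T4 reflect across y = 0: (-3, 1/2) → (-3, -1/2); (13, -4) → (13, 4); (9, 1/2) → (9, -1/2); (7, 19/2) → (7, -19/2)

image vertices: (-3, -1/2), (13, 4), (9, -1/2), (7, -19/2)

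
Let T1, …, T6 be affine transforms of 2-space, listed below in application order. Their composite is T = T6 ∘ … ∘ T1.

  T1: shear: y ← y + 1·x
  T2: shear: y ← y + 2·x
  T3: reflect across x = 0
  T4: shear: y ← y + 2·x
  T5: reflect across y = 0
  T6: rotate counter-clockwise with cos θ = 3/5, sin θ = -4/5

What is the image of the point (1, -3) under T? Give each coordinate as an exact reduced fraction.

T(p) = (1, 2)

T1 shear: y ← y + 1·x: (1, -3) → (1, -2)
T2 shear: y ← y + 2·x: (1, -2) → (1, 0)
T3 reflect across x = 0: (1, 0) → (-1, 0)
T4 shear: y ← y + 2·x: (-1, 0) → (-1, -2)
T5 reflect across y = 0: (-1, -2) → (-1, 2)
T6 rotate counter-clockwise with cos θ = 3/5, sin θ = -4/5: (-1, 2) → (1, 2)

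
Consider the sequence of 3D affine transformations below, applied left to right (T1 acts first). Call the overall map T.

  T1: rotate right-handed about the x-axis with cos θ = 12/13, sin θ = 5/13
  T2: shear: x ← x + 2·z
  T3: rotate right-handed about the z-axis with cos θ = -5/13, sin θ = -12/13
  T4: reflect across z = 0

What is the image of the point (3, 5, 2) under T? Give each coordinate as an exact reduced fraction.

T1 rotate right-handed about the x-axis with cos θ = 12/13, sin θ = 5/13: (3, 5, 2) → (3, 50/13, 49/13)
T2 shear: x ← x + 2·z: (3, 50/13, 49/13) → (137/13, 50/13, 49/13)
T3 rotate right-handed about the z-axis with cos θ = -5/13, sin θ = -12/13: (137/13, 50/13, 49/13) → (-85/169, -1894/169, 49/13)
T4 reflect across z = 0: (-85/169, -1894/169, 49/13) → (-85/169, -1894/169, -49/13)

T(p) = (-85/169, -1894/169, -49/13)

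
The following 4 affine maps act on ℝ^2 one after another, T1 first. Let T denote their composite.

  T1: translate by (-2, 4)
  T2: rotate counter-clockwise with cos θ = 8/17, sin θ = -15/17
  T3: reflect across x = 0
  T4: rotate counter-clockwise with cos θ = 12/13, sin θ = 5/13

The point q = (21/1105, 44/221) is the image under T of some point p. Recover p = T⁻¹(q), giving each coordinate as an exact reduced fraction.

T1 = [1 0 -2; 0 1 4; 0 0 1]
T2·T1 = [8/17 15/17 44/17; -15/17 8/17 62/17; 0 0 1]
T3·…·T1 = [-8/17 -15/17 -44/17; -15/17 8/17 62/17; 0 0 1]
T4·…·T1 = [-21/221 -220/221 -838/221; -220/221 21/221 524/221; 0 0 1]
det M = -1; M⁻¹ = [-21/221 -220/221 2; -220/221 21/221 -4; 0 0 1]
M⁻¹ · (21/1105, 44/221)ᵀ = (9/5, -4)ᵀ

p = (9/5, -4)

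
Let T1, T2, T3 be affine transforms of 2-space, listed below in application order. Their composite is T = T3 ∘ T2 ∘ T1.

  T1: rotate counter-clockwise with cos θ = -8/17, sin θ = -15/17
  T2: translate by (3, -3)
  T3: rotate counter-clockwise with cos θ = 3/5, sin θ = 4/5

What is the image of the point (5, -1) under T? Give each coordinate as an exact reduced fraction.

T(p) = (92/17, -74/17)

T1 rotate counter-clockwise with cos θ = -8/17, sin θ = -15/17: (5, -1) → (-55/17, -67/17)
T2 translate by (3, -3): (-55/17, -67/17) → (-4/17, -118/17)
T3 rotate counter-clockwise with cos θ = 3/5, sin θ = 4/5: (-4/17, -118/17) → (92/17, -74/17)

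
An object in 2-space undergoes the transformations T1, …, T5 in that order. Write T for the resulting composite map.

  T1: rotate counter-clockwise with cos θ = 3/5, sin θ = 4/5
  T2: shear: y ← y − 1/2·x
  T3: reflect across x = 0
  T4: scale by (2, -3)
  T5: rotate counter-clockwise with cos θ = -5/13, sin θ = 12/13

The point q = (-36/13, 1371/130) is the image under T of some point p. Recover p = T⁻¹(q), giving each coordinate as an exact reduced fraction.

T1 = [3/5 -4/5 0; 4/5 3/5 0; 0 0 1]
T2·T1 = [3/5 -4/5 0; 1/2 1 0; 0 0 1]
T3·…·T1 = [-3/5 4/5 0; 1/2 1 0; 0 0 1]
T4·…·T1 = [-6/5 8/5 0; -3/2 -3 0; 0 0 1]
T5·…·T1 = [24/13 28/13 0; -69/130 171/65 0; 0 0 1]
det M = 6; M⁻¹ = [57/130 -14/39 0; 23/260 4/13 0; 0 0 1]
M⁻¹ · (-36/13, 1371/130)ᵀ = (-5, 3)ᵀ

p = (-5, 3)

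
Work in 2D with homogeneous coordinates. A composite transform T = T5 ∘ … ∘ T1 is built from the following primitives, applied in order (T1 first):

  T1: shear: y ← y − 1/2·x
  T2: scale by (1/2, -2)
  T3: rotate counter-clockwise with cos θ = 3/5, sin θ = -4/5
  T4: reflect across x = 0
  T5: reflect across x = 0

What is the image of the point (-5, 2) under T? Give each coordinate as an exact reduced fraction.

T(p) = (-87/10, -17/5)

T1 shear: y ← y − 1/2·x: (-5, 2) → (-5, 9/2)
T2 scale by (1/2, -2): (-5, 9/2) → (-5/2, -9)
T3 rotate counter-clockwise with cos θ = 3/5, sin θ = -4/5: (-5/2, -9) → (-87/10, -17/5)
T4 reflect across x = 0: (-87/10, -17/5) → (87/10, -17/5)
T5 reflect across x = 0: (87/10, -17/5) → (-87/10, -17/5)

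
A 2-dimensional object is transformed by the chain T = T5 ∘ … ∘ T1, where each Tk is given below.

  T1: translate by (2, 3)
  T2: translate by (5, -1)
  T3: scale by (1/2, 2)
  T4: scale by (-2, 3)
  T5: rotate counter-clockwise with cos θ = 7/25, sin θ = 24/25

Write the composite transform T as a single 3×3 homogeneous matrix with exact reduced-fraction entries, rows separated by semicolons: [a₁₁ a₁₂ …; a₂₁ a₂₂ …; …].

T = [-7/25 -144/25 -337/25; -24/25 42/25 -84/25; 0 0 1]

T1 = [1 0 2; 0 1 3; 0 0 1]
T2·T1 = [1 0 7; 0 1 2; 0 0 1]
T3·…·T1 = [1/2 0 7/2; 0 2 4; 0 0 1]
T4·…·T1 = [-1 0 -7; 0 6 12; 0 0 1]
T5·…·T1 = [-7/25 -144/25 -337/25; -24/25 42/25 -84/25; 0 0 1]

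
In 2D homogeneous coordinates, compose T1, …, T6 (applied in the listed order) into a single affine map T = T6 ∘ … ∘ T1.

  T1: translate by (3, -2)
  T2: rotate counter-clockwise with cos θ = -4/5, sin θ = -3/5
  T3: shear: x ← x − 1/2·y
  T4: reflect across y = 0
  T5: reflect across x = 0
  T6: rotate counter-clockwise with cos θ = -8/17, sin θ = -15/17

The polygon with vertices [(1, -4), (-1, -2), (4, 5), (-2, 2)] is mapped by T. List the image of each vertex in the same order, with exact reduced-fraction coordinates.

T1 translate by (3, -2): (1, -4) → (4, -6); (-1, -2) → (2, -4); (4, 5) → (7, 3); (-2, 2) → (1, 0)
T2 rotate counter-clockwise with cos θ = -4/5, sin θ = -3/5: (4, -6) → (-34/5, 12/5); (2, -4) → (-4, 2); (7, 3) → (-19/5, -33/5); (1, 0) → (-4/5, -3/5)
T3 shear: x ← x − 1/2·y: (-34/5, 12/5) → (-8, 12/5); (-4, 2) → (-5, 2); (-19/5, -33/5) → (-1/2, -33/5); (-4/5, -3/5) → (-1/2, -3/5)
T4 reflect across y = 0: (-8, 12/5) → (-8, -12/5); (-5, 2) → (-5, -2); (-1/2, -33/5) → (-1/2, 33/5); (-1/2, -3/5) → (-1/2, 3/5)
T5 reflect across x = 0: (-8, -12/5) → (8, -12/5); (-5, -2) → (5, -2); (-1/2, 33/5) → (1/2, 33/5); (-1/2, 3/5) → (1/2, 3/5)
T6 rotate counter-clockwise with cos θ = -8/17, sin θ = -15/17: (8, -12/5) → (-100/17, -504/85); (5, -2) → (-70/17, -59/17); (1/2, 33/5) → (95/17, -603/170); (1/2, 3/5) → (5/17, -123/170)

image vertices: (-100/17, -504/85), (-70/17, -59/17), (95/17, -603/170), (5/17, -123/170)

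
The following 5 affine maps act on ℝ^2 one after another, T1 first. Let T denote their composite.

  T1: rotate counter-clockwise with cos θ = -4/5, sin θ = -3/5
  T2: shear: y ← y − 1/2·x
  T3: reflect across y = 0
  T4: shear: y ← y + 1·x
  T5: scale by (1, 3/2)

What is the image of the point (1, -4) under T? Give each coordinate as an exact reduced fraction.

T1 rotate counter-clockwise with cos θ = -4/5, sin θ = -3/5: (1, -4) → (-16/5, 13/5)
T2 shear: y ← y − 1/2·x: (-16/5, 13/5) → (-16/5, 21/5)
T3 reflect across y = 0: (-16/5, 21/5) → (-16/5, -21/5)
T4 shear: y ← y + 1·x: (-16/5, -21/5) → (-16/5, -37/5)
T5 scale by (1, 3/2): (-16/5, -37/5) → (-16/5, -111/10)

T(p) = (-16/5, -111/10)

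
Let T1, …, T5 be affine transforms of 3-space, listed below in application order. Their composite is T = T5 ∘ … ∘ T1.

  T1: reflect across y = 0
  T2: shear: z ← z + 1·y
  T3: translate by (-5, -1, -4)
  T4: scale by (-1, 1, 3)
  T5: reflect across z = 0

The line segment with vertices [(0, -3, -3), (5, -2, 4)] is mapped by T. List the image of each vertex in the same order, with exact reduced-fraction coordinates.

T1 reflect across y = 0: (0, -3, -3) → (0, 3, -3); (5, -2, 4) → (5, 2, 4)
T2 shear: z ← z + 1·y: (0, 3, -3) → (0, 3, 0); (5, 2, 4) → (5, 2, 6)
T3 translate by (-5, -1, -4): (0, 3, 0) → (-5, 2, -4); (5, 2, 6) → (0, 1, 2)
T4 scale by (-1, 1, 3): (-5, 2, -4) → (5, 2, -12); (0, 1, 2) → (0, 1, 6)
T5 reflect across z = 0: (5, 2, -12) → (5, 2, 12); (0, 1, 6) → (0, 1, -6)

image vertices: (5, 2, 12), (0, 1, -6)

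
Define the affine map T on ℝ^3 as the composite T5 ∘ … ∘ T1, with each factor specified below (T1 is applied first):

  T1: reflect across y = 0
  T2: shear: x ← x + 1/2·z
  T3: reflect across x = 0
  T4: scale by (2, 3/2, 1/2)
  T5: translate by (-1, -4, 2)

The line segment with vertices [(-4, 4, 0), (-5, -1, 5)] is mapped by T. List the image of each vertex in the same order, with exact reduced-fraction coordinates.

image vertices: (7, -10, 2), (4, -5/2, 9/2)

T1 reflect across y = 0: (-4, 4, 0) → (-4, -4, 0); (-5, -1, 5) → (-5, 1, 5)
T2 shear: x ← x + 1/2·z: (-4, -4, 0) → (-4, -4, 0); (-5, 1, 5) → (-5/2, 1, 5)
T3 reflect across x = 0: (-4, -4, 0) → (4, -4, 0); (-5/2, 1, 5) → (5/2, 1, 5)
T4 scale by (2, 3/2, 1/2): (4, -4, 0) → (8, -6, 0); (5/2, 1, 5) → (5, 3/2, 5/2)
T5 translate by (-1, -4, 2): (8, -6, 0) → (7, -10, 2); (5, 3/2, 5/2) → (4, -5/2, 9/2)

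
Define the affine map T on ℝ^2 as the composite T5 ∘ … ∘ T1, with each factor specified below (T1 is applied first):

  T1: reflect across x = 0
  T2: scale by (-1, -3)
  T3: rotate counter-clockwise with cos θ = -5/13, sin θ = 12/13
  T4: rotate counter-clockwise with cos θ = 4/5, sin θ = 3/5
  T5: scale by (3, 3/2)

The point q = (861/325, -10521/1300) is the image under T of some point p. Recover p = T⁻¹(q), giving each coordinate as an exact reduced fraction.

p = (-7/2, -7/5)

T1 = [-1 0 0; 0 1 0; 0 0 1]
T2·T1 = [1 0 0; 0 -3 0; 0 0 1]
T3·…·T1 = [-5/13 36/13 0; 12/13 15/13 0; 0 0 1]
T4·…·T1 = [-56/65 99/65 0; 33/65 168/65 0; 0 0 1]
T5·…·T1 = [-168/65 297/65 0; 99/130 252/65 0; 0 0 1]
det M = -27/2; M⁻¹ = [-56/195 22/65 0; 11/195 112/585 0; 0 0 1]
M⁻¹ · (861/325, -10521/1300)ᵀ = (-7/2, -7/5)ᵀ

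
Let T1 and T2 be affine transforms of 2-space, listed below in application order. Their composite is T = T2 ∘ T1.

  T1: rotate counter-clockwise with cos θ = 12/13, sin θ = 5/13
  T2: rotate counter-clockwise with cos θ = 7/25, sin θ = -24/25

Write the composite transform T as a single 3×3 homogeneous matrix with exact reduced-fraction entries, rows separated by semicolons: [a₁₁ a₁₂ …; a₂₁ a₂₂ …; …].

T = [204/325 253/325 0; -253/325 204/325 0; 0 0 1]

T1 = [12/13 -5/13 0; 5/13 12/13 0; 0 0 1]
T2·T1 = [204/325 253/325 0; -253/325 204/325 0; 0 0 1]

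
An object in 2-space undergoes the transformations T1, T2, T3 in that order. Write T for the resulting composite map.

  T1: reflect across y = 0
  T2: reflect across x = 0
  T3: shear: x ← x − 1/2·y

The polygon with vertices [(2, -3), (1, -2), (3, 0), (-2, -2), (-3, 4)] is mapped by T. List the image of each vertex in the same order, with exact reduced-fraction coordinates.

T1 reflect across y = 0: (2, -3) → (2, 3); (1, -2) → (1, 2); (3, 0) → (3, 0); (-2, -2) → (-2, 2); (-3, 4) → (-3, -4)
T2 reflect across x = 0: (2, 3) → (-2, 3); (1, 2) → (-1, 2); (3, 0) → (-3, 0); (-2, 2) → (2, 2); (-3, -4) → (3, -4)
T3 shear: x ← x − 1/2·y: (-2, 3) → (-7/2, 3); (-1, 2) → (-2, 2); (-3, 0) → (-3, 0); (2, 2) → (1, 2); (3, -4) → (5, -4)

image vertices: (-7/2, 3), (-2, 2), (-3, 0), (1, 2), (5, -4)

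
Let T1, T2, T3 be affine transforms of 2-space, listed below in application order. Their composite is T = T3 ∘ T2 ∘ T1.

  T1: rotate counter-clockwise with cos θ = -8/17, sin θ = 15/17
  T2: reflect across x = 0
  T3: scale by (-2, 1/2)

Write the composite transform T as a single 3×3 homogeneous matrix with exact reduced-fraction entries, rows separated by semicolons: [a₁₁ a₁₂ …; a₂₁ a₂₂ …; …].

T = [-16/17 -30/17 0; 15/34 -4/17 0; 0 0 1]

T1 = [-8/17 -15/17 0; 15/17 -8/17 0; 0 0 1]
T2·T1 = [8/17 15/17 0; 15/17 -8/17 0; 0 0 1]
T3·…·T1 = [-16/17 -30/17 0; 15/34 -4/17 0; 0 0 1]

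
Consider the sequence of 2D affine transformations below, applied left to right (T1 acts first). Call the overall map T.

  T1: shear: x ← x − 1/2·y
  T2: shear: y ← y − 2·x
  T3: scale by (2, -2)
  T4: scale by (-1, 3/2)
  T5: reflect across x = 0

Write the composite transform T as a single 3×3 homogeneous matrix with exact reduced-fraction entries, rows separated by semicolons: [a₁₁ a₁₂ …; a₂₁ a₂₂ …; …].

T = [2 -1 0; 6 -6 0; 0 0 1]

T1 = [1 -1/2 0; 0 1 0; 0 0 1]
T2·T1 = [1 -1/2 0; -2 2 0; 0 0 1]
T3·…·T1 = [2 -1 0; 4 -4 0; 0 0 1]
T4·…·T1 = [-2 1 0; 6 -6 0; 0 0 1]
T5·…·T1 = [2 -1 0; 6 -6 0; 0 0 1]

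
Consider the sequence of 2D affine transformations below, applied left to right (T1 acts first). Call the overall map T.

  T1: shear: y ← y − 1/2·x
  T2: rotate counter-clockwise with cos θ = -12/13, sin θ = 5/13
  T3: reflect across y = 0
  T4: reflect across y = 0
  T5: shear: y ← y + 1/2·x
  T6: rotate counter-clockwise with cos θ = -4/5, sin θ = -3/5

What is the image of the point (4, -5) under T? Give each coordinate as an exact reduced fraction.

T1 shear: y ← y − 1/2·x: (4, -5) → (4, -7)
T2 rotate counter-clockwise with cos θ = -12/13, sin θ = 5/13: (4, -7) → (-1, 8)
T3 reflect across y = 0: (-1, 8) → (-1, -8)
T4 reflect across y = 0: (-1, -8) → (-1, 8)
T5 shear: y ← y + 1/2·x: (-1, 8) → (-1, 15/2)
T6 rotate counter-clockwise with cos θ = -4/5, sin θ = -3/5: (-1, 15/2) → (53/10, -27/5)

T(p) = (53/10, -27/5)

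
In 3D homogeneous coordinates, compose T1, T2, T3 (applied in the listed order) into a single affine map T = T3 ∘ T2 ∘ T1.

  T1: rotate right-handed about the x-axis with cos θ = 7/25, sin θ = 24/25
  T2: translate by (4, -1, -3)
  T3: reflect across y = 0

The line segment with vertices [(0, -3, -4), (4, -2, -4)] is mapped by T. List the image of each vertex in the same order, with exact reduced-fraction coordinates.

T1 rotate right-handed about the x-axis with cos θ = 7/25, sin θ = 24/25: (0, -3, -4) → (0, 3, -4); (4, -2, -4) → (4, 82/25, -76/25)
T2 translate by (4, -1, -3): (0, 3, -4) → (4, 2, -7); (4, 82/25, -76/25) → (8, 57/25, -151/25)
T3 reflect across y = 0: (4, 2, -7) → (4, -2, -7); (8, 57/25, -151/25) → (8, -57/25, -151/25)

image vertices: (4, -2, -7), (8, -57/25, -151/25)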